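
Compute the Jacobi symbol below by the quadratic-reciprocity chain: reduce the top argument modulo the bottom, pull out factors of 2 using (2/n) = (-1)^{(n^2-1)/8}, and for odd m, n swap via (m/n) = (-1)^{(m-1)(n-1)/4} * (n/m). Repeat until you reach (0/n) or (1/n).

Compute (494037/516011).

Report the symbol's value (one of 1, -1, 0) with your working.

reciprocity: (494037/516011) = +1·(516011/494037) since 494037 mod 4 = 1, 516011 mod 4 = 3; sign now +1
(516011/494037) = (21974/494037)   [reduce mod 494037]
21974 = 2^1·10987; (2/494037) = -1 since 494037 mod 8 = 5, so (21974/494037) = (-1)^1·(10987/494037); sign now -1
reciprocity: (10987/494037) = +1·(494037/10987) since 10987 mod 4 = 3, 494037 mod 4 = 1; sign now -1
(494037/10987) = (10609/10987)   [reduce mod 10987]
reciprocity: (10609/10987) = +1·(10987/10609) since 10609 mod 4 = 1, 10987 mod 4 = 3; sign now -1
(10987/10609) = (378/10609)   [reduce mod 10609]
378 = 2^1·189; (2/10609) = +1 since 10609 mod 8 = 1, so (378/10609) = (+1)^1·(189/10609); sign now -1
reciprocity: (189/10609) = +1·(10609/189) since 189 mod 4 = 1, 10609 mod 4 = 1; sign now -1
(10609/189) = (25/189)   [reduce mod 189]
reciprocity: (25/189) = +1·(189/25) since 25 mod 4 = 1, 189 mod 4 = 1; sign now -1
(189/25) = (14/25)   [reduce mod 25]
14 = 2^1·7; (2/25) = +1 since 25 mod 8 = 1, so (14/25) = (+1)^1·(7/25); sign now -1
reciprocity: (7/25) = +1·(25/7) since 7 mod 4 = 3, 25 mod 4 = 1; sign now -1
(25/7) = (4/7)   [reduce mod 7]
4 = 2^2·1; (2/7) = +1 since 7 mod 8 = 7, so (4/7) = (+1)^2·(1/7); sign now -1
(1/7) = 1; final value = sign = -1

-1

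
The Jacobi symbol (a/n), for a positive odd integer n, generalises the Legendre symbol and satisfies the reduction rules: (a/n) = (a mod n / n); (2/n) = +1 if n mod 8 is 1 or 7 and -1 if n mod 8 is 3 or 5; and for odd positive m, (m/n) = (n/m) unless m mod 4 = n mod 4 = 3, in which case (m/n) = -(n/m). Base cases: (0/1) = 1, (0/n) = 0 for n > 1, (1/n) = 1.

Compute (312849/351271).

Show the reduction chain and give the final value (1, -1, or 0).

reciprocity: (312849/351271) = +1·(351271/312849) since 312849 mod 4 = 1, 351271 mod 4 = 3; sign now +1
(351271/312849) = (38422/312849)   [reduce mod 312849]
38422 = 2^1·19211; (2/312849) = +1 since 312849 mod 8 = 1, so (38422/312849) = (+1)^1·(19211/312849); sign now +1
reciprocity: (19211/312849) = +1·(312849/19211) since 19211 mod 4 = 3, 312849 mod 4 = 1; sign now +1
(312849/19211) = (5473/19211)   [reduce mod 19211]
reciprocity: (5473/19211) = +1·(19211/5473) since 5473 mod 4 = 1, 19211 mod 4 = 3; sign now +1
(19211/5473) = (2792/5473)   [reduce mod 5473]
2792 = 2^3·349; (2/5473) = +1 since 5473 mod 8 = 1, so (2792/5473) = (+1)^3·(349/5473); sign now +1
reciprocity: (349/5473) = +1·(5473/349) since 349 mod 4 = 1, 5473 mod 4 = 1; sign now +1
(5473/349) = (238/349)   [reduce mod 349]
238 = 2^1·119; (2/349) = -1 since 349 mod 8 = 5, so (238/349) = (-1)^1·(119/349); sign now -1
reciprocity: (119/349) = +1·(349/119) since 119 mod 4 = 3, 349 mod 4 = 1; sign now -1
(349/119) = (111/119)   [reduce mod 119]
reciprocity: (111/119) = -1·(119/111) since 111 mod 4 = 3, 119 mod 4 = 3; sign now +1
(119/111) = (8/111)   [reduce mod 111]
8 = 2^3·1; (2/111) = +1 since 111 mod 8 = 7, so (8/111) = (+1)^3·(1/111); sign now +1
(1/111) = 1; final value = sign = +1

1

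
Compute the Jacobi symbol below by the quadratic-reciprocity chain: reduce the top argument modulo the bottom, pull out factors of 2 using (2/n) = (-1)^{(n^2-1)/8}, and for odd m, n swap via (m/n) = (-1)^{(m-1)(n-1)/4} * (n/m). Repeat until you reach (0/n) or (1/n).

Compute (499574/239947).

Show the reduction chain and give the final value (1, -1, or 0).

(499574/239947) = (19680/239947)   [reduce mod 239947]
19680 = 2^5·615; (2/239947) = -1 since 239947 mod 8 = 3, so (19680/239947) = (-1)^5·(615/239947); sign now -1
reciprocity: (615/239947) = -1·(239947/615) since 615 mod 4 = 3, 239947 mod 4 = 3; sign now +1
(239947/615) = (97/615)   [reduce mod 615]
reciprocity: (97/615) = +1·(615/97) since 97 mod 4 = 1, 615 mod 4 = 3; sign now +1
(615/97) = (33/97)   [reduce mod 97]
reciprocity: (33/97) = +1·(97/33) since 33 mod 4 = 1, 97 mod 4 = 1; sign now +1
(97/33) = (31/33)   [reduce mod 33]
reciprocity: (31/33) = +1·(33/31) since 31 mod 4 = 3, 33 mod 4 = 1; sign now +1
(33/31) = (2/31)   [reduce mod 31]
2 = 2^1·1; (2/31) = +1 since 31 mod 8 = 7, so (2/31) = (+1)^1·(1/31); sign now +1
(1/31) = 1; final value = sign = +1

1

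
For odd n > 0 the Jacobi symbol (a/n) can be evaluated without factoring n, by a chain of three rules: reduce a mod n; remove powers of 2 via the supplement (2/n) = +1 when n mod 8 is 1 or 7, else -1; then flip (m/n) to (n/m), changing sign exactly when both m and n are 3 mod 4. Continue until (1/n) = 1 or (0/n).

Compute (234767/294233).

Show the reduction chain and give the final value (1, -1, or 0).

-1

flip (234767/294233) -> (294233/234767): both odd, 234767 mod 4 = 3, 294233 mod 4 = 1, so the flip contributes +1; sign now +1
(294233/234767): 294233 mod 234767 = 59466, so (294233/234767) = (59466/234767)
factor out 2^1: 59466 = 2^1·29733; with 234767 mod 8 = 7, (2/234767) = +1; sign now +1; continue with (29733/234767)
flip (29733/234767) -> (234767/29733): both odd, 29733 mod 4 = 1, 234767 mod 4 = 3, so the flip contributes +1; sign now +1
(234767/29733): 234767 mod 29733 = 26636, so (234767/29733) = (26636/29733)
factor out 2^2: 26636 = 2^2·6659; with 29733 mod 8 = 5, (2/29733) = -1; sign now +1; continue with (6659/29733)
flip (6659/29733) -> (29733/6659): both odd, 6659 mod 4 = 3, 29733 mod 4 = 1, so the flip contributes +1; sign now +1
(29733/6659): 29733 mod 6659 = 3097, so (29733/6659) = (3097/6659)
flip (3097/6659) -> (6659/3097): both odd, 3097 mod 4 = 1, 6659 mod 4 = 3, so the flip contributes +1; sign now +1
(6659/3097): 6659 mod 3097 = 465, so (6659/3097) = (465/3097)
flip (465/3097) -> (3097/465): both odd, 465 mod 4 = 1, 3097 mod 4 = 1, so the flip contributes +1; sign now +1
(3097/465): 3097 mod 465 = 307, so (3097/465) = (307/465)
flip (307/465) -> (465/307): both odd, 307 mod 4 = 3, 465 mod 4 = 1, so the flip contributes +1; sign now +1
(465/307): 465 mod 307 = 158, so (465/307) = (158/307)
factor out 2^1: 158 = 2^1·79; with 307 mod 8 = 3, (2/307) = -1; sign now -1; continue with (79/307)
flip (79/307) -> (307/79): both odd, 79 mod 4 = 3, 307 mod 4 = 3, so the flip contributes -1; sign now +1
(307/79): 307 mod 79 = 70, so (307/79) = (70/79)
factor out 2^1: 70 = 2^1·35; with 79 mod 8 = 7, (2/79) = +1; sign now +1; continue with (35/79)
flip (35/79) -> (79/35): both odd, 35 mod 4 = 3, 79 mod 4 = 3, so the flip contributes -1; sign now -1
(79/35): 79 mod 35 = 9, so (79/35) = (9/35)
flip (9/35) -> (35/9): both odd, 9 mod 4 = 1, 35 mod 4 = 3, so the flip contributes +1; sign now -1
(35/9): 35 mod 9 = 8, so (35/9) = (8/9)
factor out 2^3: 8 = 2^3·1; with 9 mod 8 = 1, (2/9) = +1; sign now -1; continue with (1/9)
reached (1/9) = 1, so the symbol is -1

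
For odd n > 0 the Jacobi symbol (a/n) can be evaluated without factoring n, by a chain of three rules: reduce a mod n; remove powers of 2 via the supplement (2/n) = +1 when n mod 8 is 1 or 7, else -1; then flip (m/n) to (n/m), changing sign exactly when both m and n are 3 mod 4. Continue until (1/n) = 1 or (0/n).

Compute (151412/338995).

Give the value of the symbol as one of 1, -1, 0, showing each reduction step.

151412 = 2^2·37853; (2/338995) = -1 since 338995 mod 8 = 3, so (151412/338995) = (-1)^2·(37853/338995); sign now +1
reciprocity: (37853/338995) = +1·(338995/37853) since 37853 mod 4 = 1, 338995 mod 4 = 3; sign now +1
(338995/37853) = (36171/37853)   [reduce mod 37853]
reciprocity: (36171/37853) = +1·(37853/36171) since 36171 mod 4 = 3, 37853 mod 4 = 1; sign now +1
(37853/36171) = (1682/36171)   [reduce mod 36171]
1682 = 2^1·841; (2/36171) = -1 since 36171 mod 8 = 3, so (1682/36171) = (-1)^1·(841/36171); sign now -1
reciprocity: (841/36171) = +1·(36171/841) since 841 mod 4 = 1, 36171 mod 4 = 3; sign now -1
(36171/841) = (8/841)   [reduce mod 841]
8 = 2^3·1; (2/841) = +1 since 841 mod 8 = 1, so (8/841) = (+1)^3·(1/841); sign now -1
(1/841) = 1; final value = sign = -1

-1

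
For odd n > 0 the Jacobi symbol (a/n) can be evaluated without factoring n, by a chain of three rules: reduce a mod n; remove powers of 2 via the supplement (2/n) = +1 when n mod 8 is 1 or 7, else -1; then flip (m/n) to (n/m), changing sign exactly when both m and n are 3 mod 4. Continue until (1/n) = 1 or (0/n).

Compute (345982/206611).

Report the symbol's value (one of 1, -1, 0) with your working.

1

(345982/206611): 345982 mod 206611 = 139371, so (345982/206611) = (139371/206611)
flip (139371/206611) -> (206611/139371): both odd, 139371 mod 4 = 3, 206611 mod 4 = 3, so the flip contributes -1; sign now -1
(206611/139371): 206611 mod 139371 = 67240, so (206611/139371) = (67240/139371)
factor out 2^3: 67240 = 2^3·8405; with 139371 mod 8 = 3, (2/139371) = -1; sign now +1; continue with (8405/139371)
flip (8405/139371) -> (139371/8405): both odd, 8405 mod 4 = 1, 139371 mod 4 = 3, so the flip contributes +1; sign now +1
(139371/8405): 139371 mod 8405 = 4891, so (139371/8405) = (4891/8405)
flip (4891/8405) -> (8405/4891): both odd, 4891 mod 4 = 3, 8405 mod 4 = 1, so the flip contributes +1; sign now +1
(8405/4891): 8405 mod 4891 = 3514, so (8405/4891) = (3514/4891)
factor out 2^1: 3514 = 2^1·1757; with 4891 mod 8 = 3, (2/4891) = -1; sign now -1; continue with (1757/4891)
flip (1757/4891) -> (4891/1757): both odd, 1757 mod 4 = 1, 4891 mod 4 = 3, so the flip contributes +1; sign now -1
(4891/1757): 4891 mod 1757 = 1377, so (4891/1757) = (1377/1757)
flip (1377/1757) -> (1757/1377): both odd, 1377 mod 4 = 1, 1757 mod 4 = 1, so the flip contributes +1; sign now -1
(1757/1377): 1757 mod 1377 = 380, so (1757/1377) = (380/1377)
factor out 2^2: 380 = 2^2·95; with 1377 mod 8 = 1, (2/1377) = +1; sign now -1; continue with (95/1377)
flip (95/1377) -> (1377/95): both odd, 95 mod 4 = 3, 1377 mod 4 = 1, so the flip contributes +1; sign now -1
(1377/95): 1377 mod 95 = 47, so (1377/95) = (47/95)
flip (47/95) -> (95/47): both odd, 47 mod 4 = 3, 95 mod 4 = 3, so the flip contributes -1; sign now +1
(95/47): 95 mod 47 = 1, so (95/47) = (1/47)
reached (1/47) = 1, so the symbol is +1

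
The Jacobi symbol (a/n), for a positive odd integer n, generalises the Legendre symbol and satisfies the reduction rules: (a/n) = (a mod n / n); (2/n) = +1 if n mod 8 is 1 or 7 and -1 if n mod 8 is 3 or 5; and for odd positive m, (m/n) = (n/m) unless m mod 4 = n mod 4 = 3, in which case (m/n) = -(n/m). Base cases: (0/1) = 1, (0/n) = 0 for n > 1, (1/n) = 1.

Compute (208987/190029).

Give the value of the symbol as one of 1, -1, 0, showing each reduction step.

(208987/190029) = (18958/190029)   [reduce mod 190029]
18958 = 2^1·9479; (2/190029) = -1 since 190029 mod 8 = 5, so (18958/190029) = (-1)^1·(9479/190029); sign now -1
reciprocity: (9479/190029) = +1·(190029/9479) since 9479 mod 4 = 3, 190029 mod 4 = 1; sign now -1
(190029/9479) = (449/9479)   [reduce mod 9479]
reciprocity: (449/9479) = +1·(9479/449) since 449 mod 4 = 1, 9479 mod 4 = 3; sign now -1
(9479/449) = (50/449)   [reduce mod 449]
50 = 2^1·25; (2/449) = +1 since 449 mod 8 = 1, so (50/449) = (+1)^1·(25/449); sign now -1
reciprocity: (25/449) = +1·(449/25) since 25 mod 4 = 1, 449 mod 4 = 1; sign now -1
(449/25) = (24/25)   [reduce mod 25]
24 = 2^3·3; (2/25) = +1 since 25 mod 8 = 1, so (24/25) = (+1)^3·(3/25); sign now -1
reciprocity: (3/25) = +1·(25/3) since 3 mod 4 = 3, 25 mod 4 = 1; sign now -1
(25/3) = (1/3)   [reduce mod 3]
(1/3) = 1; final value = sign = -1

-1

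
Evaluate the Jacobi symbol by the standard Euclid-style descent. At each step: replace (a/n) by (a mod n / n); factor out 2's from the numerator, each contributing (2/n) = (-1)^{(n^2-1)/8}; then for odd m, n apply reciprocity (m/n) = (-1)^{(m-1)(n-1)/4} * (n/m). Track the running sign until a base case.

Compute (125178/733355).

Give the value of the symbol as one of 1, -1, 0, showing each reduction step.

factor out 2^1: 125178 = 2^1·62589; with 733355 mod 8 = 3, (2/733355) = -1; sign now -1; continue with (62589/733355)
flip (62589/733355) -> (733355/62589): both odd, 62589 mod 4 = 1, 733355 mod 4 = 3, so the flip contributes +1; sign now -1
(733355/62589): 733355 mod 62589 = 44876, so (733355/62589) = (44876/62589)
factor out 2^2: 44876 = 2^2·11219; with 62589 mod 8 = 5, (2/62589) = -1; sign now -1; continue with (11219/62589)
flip (11219/62589) -> (62589/11219): both odd, 11219 mod 4 = 3, 62589 mod 4 = 1, so the flip contributes +1; sign now -1
(62589/11219): 62589 mod 11219 = 6494, so (62589/11219) = (6494/11219)
factor out 2^1: 6494 = 2^1·3247; with 11219 mod 8 = 3, (2/11219) = -1; sign now +1; continue with (3247/11219)
flip (3247/11219) -> (11219/3247): both odd, 3247 mod 4 = 3, 11219 mod 4 = 3, so the flip contributes -1; sign now -1
(11219/3247): 11219 mod 3247 = 1478, so (11219/3247) = (1478/3247)
factor out 2^1: 1478 = 2^1·739; with 3247 mod 8 = 7, (2/3247) = +1; sign now -1; continue with (739/3247)
flip (739/3247) -> (3247/739): both odd, 739 mod 4 = 3, 3247 mod 4 = 3, so the flip contributes -1; sign now +1
(3247/739): 3247 mod 739 = 291, so (3247/739) = (291/739)
flip (291/739) -> (739/291): both odd, 291 mod 4 = 3, 739 mod 4 = 3, so the flip contributes -1; sign now -1
(739/291): 739 mod 291 = 157, so (739/291) = (157/291)
flip (157/291) -> (291/157): both odd, 157 mod 4 = 1, 291 mod 4 = 3, so the flip contributes +1; sign now -1
(291/157): 291 mod 157 = 134, so (291/157) = (134/157)
factor out 2^1: 134 = 2^1·67; with 157 mod 8 = 5, (2/157) = -1; sign now +1; continue with (67/157)
flip (67/157) -> (157/67): both odd, 67 mod 4 = 3, 157 mod 4 = 1, so the flip contributes +1; sign now +1
(157/67): 157 mod 67 = 23, so (157/67) = (23/67)
flip (23/67) -> (67/23): both odd, 23 mod 4 = 3, 67 mod 4 = 3, so the flip contributes -1; sign now -1
(67/23): 67 mod 23 = 21, so (67/23) = (21/23)
flip (21/23) -> (23/21): both odd, 21 mod 4 = 1, 23 mod 4 = 3, so the flip contributes +1; sign now -1
(23/21): 23 mod 21 = 2, so (23/21) = (2/21)
factor out 2^1: 2 = 2^1·1; with 21 mod 8 = 5, (2/21) = -1; sign now +1; continue with (1/21)
reached (1/21) = 1, so the symbol is +1

1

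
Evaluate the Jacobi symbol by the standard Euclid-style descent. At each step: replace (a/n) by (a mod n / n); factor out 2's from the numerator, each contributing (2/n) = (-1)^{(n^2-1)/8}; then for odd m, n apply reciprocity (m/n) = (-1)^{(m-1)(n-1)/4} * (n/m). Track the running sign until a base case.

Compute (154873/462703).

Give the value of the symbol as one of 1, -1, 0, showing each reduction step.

-1

reciprocity: (154873/462703) = +1·(462703/154873) since 154873 mod 4 = 1, 462703 mod 4 = 3; sign now +1
(462703/154873) = (152957/154873)   [reduce mod 154873]
reciprocity: (152957/154873) = +1·(154873/152957) since 152957 mod 4 = 1, 154873 mod 4 = 1; sign now +1
(154873/152957) = (1916/152957)   [reduce mod 152957]
1916 = 2^2·479; (2/152957) = -1 since 152957 mod 8 = 5, so (1916/152957) = (-1)^2·(479/152957); sign now +1
reciprocity: (479/152957) = +1·(152957/479) since 479 mod 4 = 3, 152957 mod 4 = 1; sign now +1
(152957/479) = (156/479)   [reduce mod 479]
156 = 2^2·39; (2/479) = +1 since 479 mod 8 = 7, so (156/479) = (+1)^2·(39/479); sign now +1
reciprocity: (39/479) = -1·(479/39) since 39 mod 4 = 3, 479 mod 4 = 3; sign now -1
(479/39) = (11/39)   [reduce mod 39]
reciprocity: (11/39) = -1·(39/11) since 11 mod 4 = 3, 39 mod 4 = 3; sign now +1
(39/11) = (6/11)   [reduce mod 11]
6 = 2^1·3; (2/11) = -1 since 11 mod 8 = 3, so (6/11) = (-1)^1·(3/11); sign now -1
reciprocity: (3/11) = -1·(11/3) since 3 mod 4 = 3, 11 mod 4 = 3; sign now +1
(11/3) = (2/3)   [reduce mod 3]
2 = 2^1·1; (2/3) = -1 since 3 mod 8 = 3, so (2/3) = (-1)^1·(1/3); sign now -1
(1/3) = 1; final value = sign = -1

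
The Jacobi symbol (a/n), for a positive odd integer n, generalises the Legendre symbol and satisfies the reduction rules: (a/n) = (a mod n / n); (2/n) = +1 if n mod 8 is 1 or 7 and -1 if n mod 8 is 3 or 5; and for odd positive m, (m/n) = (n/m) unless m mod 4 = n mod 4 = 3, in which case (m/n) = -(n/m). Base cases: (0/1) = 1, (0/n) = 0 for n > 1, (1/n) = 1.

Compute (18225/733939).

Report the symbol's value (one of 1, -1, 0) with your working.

reciprocity: (18225/733939) = +1·(733939/18225) since 18225 mod 4 = 1, 733939 mod 4 = 3; sign now +1
(733939/18225) = (4939/18225)   [reduce mod 18225]
reciprocity: (4939/18225) = +1·(18225/4939) since 4939 mod 4 = 3, 18225 mod 4 = 1; sign now +1
(18225/4939) = (3408/4939)   [reduce mod 4939]
3408 = 2^4·213; (2/4939) = -1 since 4939 mod 8 = 3, so (3408/4939) = (-1)^4·(213/4939); sign now +1
reciprocity: (213/4939) = +1·(4939/213) since 213 mod 4 = 1, 4939 mod 4 = 3; sign now +1
(4939/213) = (40/213)   [reduce mod 213]
40 = 2^3·5; (2/213) = -1 since 213 mod 8 = 5, so (40/213) = (-1)^3·(5/213); sign now -1
reciprocity: (5/213) = +1·(213/5) since 5 mod 4 = 1, 213 mod 4 = 1; sign now -1
(213/5) = (3/5)   [reduce mod 5]
reciprocity: (3/5) = +1·(5/3) since 3 mod 4 = 3, 5 mod 4 = 1; sign now -1
(5/3) = (2/3)   [reduce mod 3]
2 = 2^1·1; (2/3) = -1 since 3 mod 8 = 3, so (2/3) = (-1)^1·(1/3); sign now +1
(1/3) = 1; final value = sign = +1

1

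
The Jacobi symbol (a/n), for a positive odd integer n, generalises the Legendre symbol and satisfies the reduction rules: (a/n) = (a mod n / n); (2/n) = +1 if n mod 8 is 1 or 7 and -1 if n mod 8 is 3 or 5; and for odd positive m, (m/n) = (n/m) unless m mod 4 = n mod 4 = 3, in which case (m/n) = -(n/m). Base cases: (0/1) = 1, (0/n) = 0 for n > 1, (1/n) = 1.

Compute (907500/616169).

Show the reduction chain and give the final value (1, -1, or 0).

-1

(907500/616169) = (291331/616169)   [reduce mod 616169]
reciprocity: (291331/616169) = +1·(616169/291331) since 291331 mod 4 = 3, 616169 mod 4 = 1; sign now +1
(616169/291331) = (33507/291331)   [reduce mod 291331]
reciprocity: (33507/291331) = -1·(291331/33507) since 33507 mod 4 = 3, 291331 mod 4 = 3; sign now -1
(291331/33507) = (23275/33507)   [reduce mod 33507]
reciprocity: (23275/33507) = -1·(33507/23275) since 23275 mod 4 = 3, 33507 mod 4 = 3; sign now +1
(33507/23275) = (10232/23275)   [reduce mod 23275]
10232 = 2^3·1279; (2/23275) = -1 since 23275 mod 8 = 3, so (10232/23275) = (-1)^3·(1279/23275); sign now -1
reciprocity: (1279/23275) = -1·(23275/1279) since 1279 mod 4 = 3, 23275 mod 4 = 3; sign now +1
(23275/1279) = (253/1279)   [reduce mod 1279]
reciprocity: (253/1279) = +1·(1279/253) since 253 mod 4 = 1, 1279 mod 4 = 3; sign now +1
(1279/253) = (14/253)   [reduce mod 253]
14 = 2^1·7; (2/253) = -1 since 253 mod 8 = 5, so (14/253) = (-1)^1·(7/253); sign now -1
reciprocity: (7/253) = +1·(253/7) since 7 mod 4 = 3, 253 mod 4 = 1; sign now -1
(253/7) = (1/7)   [reduce mod 7]
(1/7) = 1; final value = sign = -1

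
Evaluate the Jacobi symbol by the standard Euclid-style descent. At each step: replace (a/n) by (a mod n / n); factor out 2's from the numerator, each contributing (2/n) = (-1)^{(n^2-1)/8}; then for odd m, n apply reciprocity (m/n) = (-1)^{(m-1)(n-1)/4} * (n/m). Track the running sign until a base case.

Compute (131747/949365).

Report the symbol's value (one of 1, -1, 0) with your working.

-1

reciprocity: (131747/949365) = +1·(949365/131747) since 131747 mod 4 = 3, 949365 mod 4 = 1; sign now +1
(949365/131747) = (27136/131747)   [reduce mod 131747]
27136 = 2^9·53; (2/131747) = -1 since 131747 mod 8 = 3, so (27136/131747) = (-1)^9·(53/131747); sign now -1
reciprocity: (53/131747) = +1·(131747/53) since 53 mod 4 = 1, 131747 mod 4 = 3; sign now -1
(131747/53) = (42/53)   [reduce mod 53]
42 = 2^1·21; (2/53) = -1 since 53 mod 8 = 5, so (42/53) = (-1)^1·(21/53); sign now +1
reciprocity: (21/53) = +1·(53/21) since 21 mod 4 = 1, 53 mod 4 = 1; sign now +1
(53/21) = (11/21)   [reduce mod 21]
reciprocity: (11/21) = +1·(21/11) since 11 mod 4 = 3, 21 mod 4 = 1; sign now +1
(21/11) = (10/11)   [reduce mod 11]
10 = 2^1·5; (2/11) = -1 since 11 mod 8 = 3, so (10/11) = (-1)^1·(5/11); sign now -1
reciprocity: (5/11) = +1·(11/5) since 5 mod 4 = 1, 11 mod 4 = 3; sign now -1
(11/5) = (1/5)   [reduce mod 5]
(1/5) = 1; final value = sign = -1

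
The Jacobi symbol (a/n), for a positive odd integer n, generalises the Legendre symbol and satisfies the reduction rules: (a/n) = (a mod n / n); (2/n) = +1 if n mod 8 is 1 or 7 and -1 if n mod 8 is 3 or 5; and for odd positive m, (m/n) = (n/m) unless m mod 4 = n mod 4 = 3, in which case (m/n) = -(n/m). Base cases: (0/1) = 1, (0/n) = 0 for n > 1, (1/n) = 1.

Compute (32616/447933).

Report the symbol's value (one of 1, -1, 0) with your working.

0

factor out 2^3: 32616 = 2^3·4077; with 447933 mod 8 = 5, (2/447933) = -1; sign now -1; continue with (4077/447933)
flip (4077/447933) -> (447933/4077): both odd, 4077 mod 4 = 1, 447933 mod 4 = 1, so the flip contributes +1; sign now -1
(447933/4077): 447933 mod 4077 = 3540, so (447933/4077) = (3540/4077)
factor out 2^2: 3540 = 2^2·885; with 4077 mod 8 = 5, (2/4077) = -1; sign now -1; continue with (885/4077)
flip (885/4077) -> (4077/885): both odd, 885 mod 4 = 1, 4077 mod 4 = 1, so the flip contributes +1; sign now -1
(4077/885): 4077 mod 885 = 537, so (4077/885) = (537/885)
flip (537/885) -> (885/537): both odd, 537 mod 4 = 1, 885 mod 4 = 1, so the flip contributes +1; sign now -1
(885/537): 885 mod 537 = 348, so (885/537) = (348/537)
factor out 2^2: 348 = 2^2·87; with 537 mod 8 = 1, (2/537) = +1; sign now -1; continue with (87/537)
flip (87/537) -> (537/87): both odd, 87 mod 4 = 3, 537 mod 4 = 1, so the flip contributes +1; sign now -1
(537/87): 537 mod 87 = 15, so (537/87) = (15/87)
flip (15/87) -> (87/15): both odd, 15 mod 4 = 3, 87 mod 4 = 3, so the flip contributes -1; sign now +1
(87/15): 87 mod 15 = 12, so (87/15) = (12/15)
factor out 2^2: 12 = 2^2·3; with 15 mod 8 = 7, (2/15) = +1; sign now +1; continue with (3/15)
flip (3/15) -> (15/3): both odd, 3 mod 4 = 3, 15 mod 4 = 3, so the flip contributes -1; sign now -1
(15/3): 15 mod 3 = 0, so (15/3) = (0/3)
reached (0/3); gcd(a, n) > 1, so (0/3) = 0 and the symbol is 0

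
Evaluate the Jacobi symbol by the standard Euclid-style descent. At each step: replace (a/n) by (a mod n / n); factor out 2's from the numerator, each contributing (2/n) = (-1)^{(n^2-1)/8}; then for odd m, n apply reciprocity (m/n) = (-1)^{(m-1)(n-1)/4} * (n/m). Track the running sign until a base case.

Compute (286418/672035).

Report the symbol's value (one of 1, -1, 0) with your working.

-1

286418 = 2^1·143209; (2/672035) = -1 since 672035 mod 8 = 3, so (286418/672035) = (-1)^1·(143209/672035); sign now -1
reciprocity: (143209/672035) = +1·(672035/143209) since 143209 mod 4 = 1, 672035 mod 4 = 3; sign now -1
(672035/143209) = (99199/143209)   [reduce mod 143209]
reciprocity: (99199/143209) = +1·(143209/99199) since 99199 mod 4 = 3, 143209 mod 4 = 1; sign now -1
(143209/99199) = (44010/99199)   [reduce mod 99199]
44010 = 2^1·22005; (2/99199) = +1 since 99199 mod 8 = 7, so (44010/99199) = (+1)^1·(22005/99199); sign now -1
reciprocity: (22005/99199) = +1·(99199/22005) since 22005 mod 4 = 1, 99199 mod 4 = 3; sign now -1
(99199/22005) = (11179/22005)   [reduce mod 22005]
reciprocity: (11179/22005) = +1·(22005/11179) since 11179 mod 4 = 3, 22005 mod 4 = 1; sign now -1
(22005/11179) = (10826/11179)   [reduce mod 11179]
10826 = 2^1·5413; (2/11179) = -1 since 11179 mod 8 = 3, so (10826/11179) = (-1)^1·(5413/11179); sign now +1
reciprocity: (5413/11179) = +1·(11179/5413) since 5413 mod 4 = 1, 11179 mod 4 = 3; sign now +1
(11179/5413) = (353/5413)   [reduce mod 5413]
reciprocity: (353/5413) = +1·(5413/353) since 353 mod 4 = 1, 5413 mod 4 = 1; sign now +1
(5413/353) = (118/353)   [reduce mod 353]
118 = 2^1·59; (2/353) = +1 since 353 mod 8 = 1, so (118/353) = (+1)^1·(59/353); sign now +1
reciprocity: (59/353) = +1·(353/59) since 59 mod 4 = 3, 353 mod 4 = 1; sign now +1
(353/59) = (58/59)   [reduce mod 59]
58 = 2^1·29; (2/59) = -1 since 59 mod 8 = 3, so (58/59) = (-1)^1·(29/59); sign now -1
reciprocity: (29/59) = +1·(59/29) since 29 mod 4 = 1, 59 mod 4 = 3; sign now -1
(59/29) = (1/29)   [reduce mod 29]
(1/29) = 1; final value = sign = -1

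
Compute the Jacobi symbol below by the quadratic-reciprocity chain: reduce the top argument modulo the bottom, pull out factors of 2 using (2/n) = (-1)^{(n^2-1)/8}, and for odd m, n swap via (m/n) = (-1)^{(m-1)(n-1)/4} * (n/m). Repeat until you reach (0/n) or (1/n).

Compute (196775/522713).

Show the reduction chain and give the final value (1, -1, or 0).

-1

flip (196775/522713) -> (522713/196775): both odd, 196775 mod 4 = 3, 522713 mod 4 = 1, so the flip contributes +1; sign now +1
(522713/196775): 522713 mod 196775 = 129163, so (522713/196775) = (129163/196775)
flip (129163/196775) -> (196775/129163): both odd, 129163 mod 4 = 3, 196775 mod 4 = 3, so the flip contributes -1; sign now -1
(196775/129163): 196775 mod 129163 = 67612, so (196775/129163) = (67612/129163)
factor out 2^2: 67612 = 2^2·16903; with 129163 mod 8 = 3, (2/129163) = -1; sign now -1; continue with (16903/129163)
flip (16903/129163) -> (129163/16903): both odd, 16903 mod 4 = 3, 129163 mod 4 = 3, so the flip contributes -1; sign now +1
(129163/16903): 129163 mod 16903 = 10842, so (129163/16903) = (10842/16903)
factor out 2^1: 10842 = 2^1·5421; with 16903 mod 8 = 7, (2/16903) = +1; sign now +1; continue with (5421/16903)
flip (5421/16903) -> (16903/5421): both odd, 5421 mod 4 = 1, 16903 mod 4 = 3, so the flip contributes +1; sign now +1
(16903/5421): 16903 mod 5421 = 640, so (16903/5421) = (640/5421)
factor out 2^7: 640 = 2^7·5; with 5421 mod 8 = 5, (2/5421) = -1; sign now -1; continue with (5/5421)
flip (5/5421) -> (5421/5): both odd, 5 mod 4 = 1, 5421 mod 4 = 1, so the flip contributes +1; sign now -1
(5421/5): 5421 mod 5 = 1, so (5421/5) = (1/5)
reached (1/5) = 1, so the symbol is -1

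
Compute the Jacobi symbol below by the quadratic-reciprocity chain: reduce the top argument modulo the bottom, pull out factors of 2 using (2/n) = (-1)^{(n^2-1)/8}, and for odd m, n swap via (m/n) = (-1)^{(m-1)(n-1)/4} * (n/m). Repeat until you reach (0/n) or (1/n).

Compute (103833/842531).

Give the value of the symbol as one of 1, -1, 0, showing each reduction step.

flip (103833/842531) -> (842531/103833): both odd, 103833 mod 4 = 1, 842531 mod 4 = 3, so the flip contributes +1; sign now +1
(842531/103833): 842531 mod 103833 = 11867, so (842531/103833) = (11867/103833)
flip (11867/103833) -> (103833/11867): both odd, 11867 mod 4 = 3, 103833 mod 4 = 1, so the flip contributes +1; sign now +1
(103833/11867): 103833 mod 11867 = 8897, so (103833/11867) = (8897/11867)
flip (8897/11867) -> (11867/8897): both odd, 8897 mod 4 = 1, 11867 mod 4 = 3, so the flip contributes +1; sign now +1
(11867/8897): 11867 mod 8897 = 2970, so (11867/8897) = (2970/8897)
factor out 2^1: 2970 = 2^1·1485; with 8897 mod 8 = 1, (2/8897) = +1; sign now +1; continue with (1485/8897)
flip (1485/8897) -> (8897/1485): both odd, 1485 mod 4 = 1, 8897 mod 4 = 1, so the flip contributes +1; sign now +1
(8897/1485): 8897 mod 1485 = 1472, so (8897/1485) = (1472/1485)
factor out 2^6: 1472 = 2^6·23; with 1485 mod 8 = 5, (2/1485) = -1; sign now +1; continue with (23/1485)
flip (23/1485) -> (1485/23): both odd, 23 mod 4 = 3, 1485 mod 4 = 1, so the flip contributes +1; sign now +1
(1485/23): 1485 mod 23 = 13, so (1485/23) = (13/23)
flip (13/23) -> (23/13): both odd, 13 mod 4 = 1, 23 mod 4 = 3, so the flip contributes +1; sign now +1
(23/13): 23 mod 13 = 10, so (23/13) = (10/13)
factor out 2^1: 10 = 2^1·5; with 13 mod 8 = 5, (2/13) = -1; sign now -1; continue with (5/13)
flip (5/13) -> (13/5): both odd, 5 mod 4 = 1, 13 mod 4 = 1, so the flip contributes +1; sign now -1
(13/5): 13 mod 5 = 3, so (13/5) = (3/5)
flip (3/5) -> (5/3): both odd, 3 mod 4 = 3, 5 mod 4 = 1, so the flip contributes +1; sign now -1
(5/3): 5 mod 3 = 2, so (5/3) = (2/3)
factor out 2^1: 2 = 2^1·1; with 3 mod 8 = 3, (2/3) = -1; sign now +1; continue with (1/3)
reached (1/3) = 1, so the symbol is +1

1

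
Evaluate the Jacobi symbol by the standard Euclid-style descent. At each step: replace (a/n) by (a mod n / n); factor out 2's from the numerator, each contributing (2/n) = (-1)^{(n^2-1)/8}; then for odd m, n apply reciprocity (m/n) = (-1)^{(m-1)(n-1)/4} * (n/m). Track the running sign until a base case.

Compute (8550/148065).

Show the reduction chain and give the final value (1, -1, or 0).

factor out 2^1: 8550 = 2^1·4275; with 148065 mod 8 = 1, (2/148065) = +1; sign now +1; continue with (4275/148065)
flip (4275/148065) -> (148065/4275): both odd, 4275 mod 4 = 3, 148065 mod 4 = 1, so the flip contributes +1; sign now +1
(148065/4275): 148065 mod 4275 = 2715, so (148065/4275) = (2715/4275)
flip (2715/4275) -> (4275/2715): both odd, 2715 mod 4 = 3, 4275 mod 4 = 3, so the flip contributes -1; sign now -1
(4275/2715): 4275 mod 2715 = 1560, so (4275/2715) = (1560/2715)
factor out 2^3: 1560 = 2^3·195; with 2715 mod 8 = 3, (2/2715) = -1; sign now +1; continue with (195/2715)
flip (195/2715) -> (2715/195): both odd, 195 mod 4 = 3, 2715 mod 4 = 3, so the flip contributes -1; sign now -1
(2715/195): 2715 mod 195 = 180, so (2715/195) = (180/195)
factor out 2^2: 180 = 2^2·45; with 195 mod 8 = 3, (2/195) = -1; sign now -1; continue with (45/195)
flip (45/195) -> (195/45): both odd, 45 mod 4 = 1, 195 mod 4 = 3, so the flip contributes +1; sign now -1
(195/45): 195 mod 45 = 15, so (195/45) = (15/45)
flip (15/45) -> (45/15): both odd, 15 mod 4 = 3, 45 mod 4 = 1, so the flip contributes +1; sign now -1
(45/15): 45 mod 15 = 0, so (45/15) = (0/15)
reached (0/15); gcd(a, n) > 1, so (0/15) = 0 and the symbol is 0

0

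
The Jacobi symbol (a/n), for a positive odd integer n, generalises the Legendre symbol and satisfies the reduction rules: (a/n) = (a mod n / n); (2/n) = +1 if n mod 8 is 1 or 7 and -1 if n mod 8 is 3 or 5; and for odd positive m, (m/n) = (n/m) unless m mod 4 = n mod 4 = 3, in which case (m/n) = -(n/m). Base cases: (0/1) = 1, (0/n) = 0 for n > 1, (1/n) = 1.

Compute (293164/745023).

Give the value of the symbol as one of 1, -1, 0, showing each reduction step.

293164 = 2^2·73291; (2/745023) = +1 since 745023 mod 8 = 7, so (293164/745023) = (+1)^2·(73291/745023); sign now +1
reciprocity: (73291/745023) = -1·(745023/73291) since 73291 mod 4 = 3, 745023 mod 4 = 3; sign now -1
(745023/73291) = (12113/73291)   [reduce mod 73291]
reciprocity: (12113/73291) = +1·(73291/12113) since 12113 mod 4 = 1, 73291 mod 4 = 3; sign now -1
(73291/12113) = (613/12113)   [reduce mod 12113]
reciprocity: (613/12113) = +1·(12113/613) since 613 mod 4 = 1, 12113 mod 4 = 1; sign now -1
(12113/613) = (466/613)   [reduce mod 613]
466 = 2^1·233; (2/613) = -1 since 613 mod 8 = 5, so (466/613) = (-1)^1·(233/613); sign now +1
reciprocity: (233/613) = +1·(613/233) since 233 mod 4 = 1, 613 mod 4 = 1; sign now +1
(613/233) = (147/233)   [reduce mod 233]
reciprocity: (147/233) = +1·(233/147) since 147 mod 4 = 3, 233 mod 4 = 1; sign now +1
(233/147) = (86/147)   [reduce mod 147]
86 = 2^1·43; (2/147) = -1 since 147 mod 8 = 3, so (86/147) = (-1)^1·(43/147); sign now -1
reciprocity: (43/147) = -1·(147/43) since 43 mod 4 = 3, 147 mod 4 = 3; sign now +1
(147/43) = (18/43)   [reduce mod 43]
18 = 2^1·9; (2/43) = -1 since 43 mod 8 = 3, so (18/43) = (-1)^1·(9/43); sign now -1
reciprocity: (9/43) = +1·(43/9) since 9 mod 4 = 1, 43 mod 4 = 3; sign now -1
(43/9) = (7/9)   [reduce mod 9]
reciprocity: (7/9) = +1·(9/7) since 7 mod 4 = 3, 9 mod 4 = 1; sign now -1
(9/7) = (2/7)   [reduce mod 7]
2 = 2^1·1; (2/7) = +1 since 7 mod 8 = 7, so (2/7) = (+1)^1·(1/7); sign now -1
(1/7) = 1; final value = sign = -1

-1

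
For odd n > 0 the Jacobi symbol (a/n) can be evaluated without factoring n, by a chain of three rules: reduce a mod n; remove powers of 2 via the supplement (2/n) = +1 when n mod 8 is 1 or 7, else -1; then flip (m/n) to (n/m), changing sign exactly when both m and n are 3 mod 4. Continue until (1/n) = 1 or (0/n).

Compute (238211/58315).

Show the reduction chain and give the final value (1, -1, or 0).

1

(238211/58315): 238211 mod 58315 = 4951, so (238211/58315) = (4951/58315)
flip (4951/58315) -> (58315/4951): both odd, 4951 mod 4 = 3, 58315 mod 4 = 3, so the flip contributes -1; sign now -1
(58315/4951): 58315 mod 4951 = 3854, so (58315/4951) = (3854/4951)
factor out 2^1: 3854 = 2^1·1927; with 4951 mod 8 = 7, (2/4951) = +1; sign now -1; continue with (1927/4951)
flip (1927/4951) -> (4951/1927): both odd, 1927 mod 4 = 3, 4951 mod 4 = 3, so the flip contributes -1; sign now +1
(4951/1927): 4951 mod 1927 = 1097, so (4951/1927) = (1097/1927)
flip (1097/1927) -> (1927/1097): both odd, 1097 mod 4 = 1, 1927 mod 4 = 3, so the flip contributes +1; sign now +1
(1927/1097): 1927 mod 1097 = 830, so (1927/1097) = (830/1097)
factor out 2^1: 830 = 2^1·415; with 1097 mod 8 = 1, (2/1097) = +1; sign now +1; continue with (415/1097)
flip (415/1097) -> (1097/415): both odd, 415 mod 4 = 3, 1097 mod 4 = 1, so the flip contributes +1; sign now +1
(1097/415): 1097 mod 415 = 267, so (1097/415) = (267/415)
flip (267/415) -> (415/267): both odd, 267 mod 4 = 3, 415 mod 4 = 3, so the flip contributes -1; sign now -1
(415/267): 415 mod 267 = 148, so (415/267) = (148/267)
factor out 2^2: 148 = 2^2·37; with 267 mod 8 = 3, (2/267) = -1; sign now -1; continue with (37/267)
flip (37/267) -> (267/37): both odd, 37 mod 4 = 1, 267 mod 4 = 3, so the flip contributes +1; sign now -1
(267/37): 267 mod 37 = 8, so (267/37) = (8/37)
factor out 2^3: 8 = 2^3·1; with 37 mod 8 = 5, (2/37) = -1; sign now +1; continue with (1/37)
reached (1/37) = 1, so the symbol is +1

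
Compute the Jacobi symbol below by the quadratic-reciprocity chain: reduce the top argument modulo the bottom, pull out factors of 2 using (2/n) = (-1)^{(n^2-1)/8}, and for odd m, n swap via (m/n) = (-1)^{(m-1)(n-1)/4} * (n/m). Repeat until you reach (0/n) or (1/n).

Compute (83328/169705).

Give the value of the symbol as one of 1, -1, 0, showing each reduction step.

-1

factor out 2^7: 83328 = 2^7·651; with 169705 mod 8 = 1, (2/169705) = +1; sign now +1; continue with (651/169705)
flip (651/169705) -> (169705/651): both odd, 651 mod 4 = 3, 169705 mod 4 = 1, so the flip contributes +1; sign now +1
(169705/651): 169705 mod 651 = 445, so (169705/651) = (445/651)
flip (445/651) -> (651/445): both odd, 445 mod 4 = 1, 651 mod 4 = 3, so the flip contributes +1; sign now +1
(651/445): 651 mod 445 = 206, so (651/445) = (206/445)
factor out 2^1: 206 = 2^1·103; with 445 mod 8 = 5, (2/445) = -1; sign now -1; continue with (103/445)
flip (103/445) -> (445/103): both odd, 103 mod 4 = 3, 445 mod 4 = 1, so the flip contributes +1; sign now -1
(445/103): 445 mod 103 = 33, so (445/103) = (33/103)
flip (33/103) -> (103/33): both odd, 33 mod 4 = 1, 103 mod 4 = 3, so the flip contributes +1; sign now -1
(103/33): 103 mod 33 = 4, so (103/33) = (4/33)
factor out 2^2: 4 = 2^2·1; with 33 mod 8 = 1, (2/33) = +1; sign now -1; continue with (1/33)
reached (1/33) = 1, so the symbol is -1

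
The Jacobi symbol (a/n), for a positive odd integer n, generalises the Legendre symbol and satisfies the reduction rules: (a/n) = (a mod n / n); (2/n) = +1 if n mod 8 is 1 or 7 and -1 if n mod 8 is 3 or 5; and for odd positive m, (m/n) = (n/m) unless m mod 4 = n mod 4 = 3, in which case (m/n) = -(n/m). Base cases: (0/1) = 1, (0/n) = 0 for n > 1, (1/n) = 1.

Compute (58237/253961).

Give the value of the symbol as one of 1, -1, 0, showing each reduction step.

reciprocity: (58237/253961) = +1·(253961/58237) since 58237 mod 4 = 1, 253961 mod 4 = 1; sign now +1
(253961/58237) = (21013/58237)   [reduce mod 58237]
reciprocity: (21013/58237) = +1·(58237/21013) since 21013 mod 4 = 1, 58237 mod 4 = 1; sign now +1
(58237/21013) = (16211/21013)   [reduce mod 21013]
reciprocity: (16211/21013) = +1·(21013/16211) since 16211 mod 4 = 3, 21013 mod 4 = 1; sign now +1
(21013/16211) = (4802/16211)   [reduce mod 16211]
4802 = 2^1·2401; (2/16211) = -1 since 16211 mod 8 = 3, so (4802/16211) = (-1)^1·(2401/16211); sign now -1
reciprocity: (2401/16211) = +1·(16211/2401) since 2401 mod 4 = 1, 16211 mod 4 = 3; sign now -1
(16211/2401) = (1805/2401)   [reduce mod 2401]
reciprocity: (1805/2401) = +1·(2401/1805) since 1805 mod 4 = 1, 2401 mod 4 = 1; sign now -1
(2401/1805) = (596/1805)   [reduce mod 1805]
596 = 2^2·149; (2/1805) = -1 since 1805 mod 8 = 5, so (596/1805) = (-1)^2·(149/1805); sign now -1
reciprocity: (149/1805) = +1·(1805/149) since 149 mod 4 = 1, 1805 mod 4 = 1; sign now -1
(1805/149) = (17/149)   [reduce mod 149]
reciprocity: (17/149) = +1·(149/17) since 17 mod 4 = 1, 149 mod 4 = 1; sign now -1
(149/17) = (13/17)   [reduce mod 17]
reciprocity: (13/17) = +1·(17/13) since 13 mod 4 = 1, 17 mod 4 = 1; sign now -1
(17/13) = (4/13)   [reduce mod 13]
4 = 2^2·1; (2/13) = -1 since 13 mod 8 = 5, so (4/13) = (-1)^2·(1/13); sign now -1
(1/13) = 1; final value = sign = -1

-1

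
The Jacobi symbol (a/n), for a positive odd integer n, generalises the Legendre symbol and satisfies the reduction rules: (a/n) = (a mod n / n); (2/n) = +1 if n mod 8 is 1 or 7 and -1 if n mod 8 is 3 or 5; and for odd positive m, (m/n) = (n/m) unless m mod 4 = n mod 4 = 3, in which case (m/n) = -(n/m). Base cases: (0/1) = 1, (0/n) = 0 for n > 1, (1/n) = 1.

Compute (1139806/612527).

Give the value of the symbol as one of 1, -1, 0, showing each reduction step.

1

(1139806/612527) = (527279/612527)   [reduce mod 612527]
reciprocity: (527279/612527) = -1·(612527/527279) since 527279 mod 4 = 3, 612527 mod 4 = 3; sign now -1
(612527/527279) = (85248/527279)   [reduce mod 527279]
85248 = 2^8·333; (2/527279) = +1 since 527279 mod 8 = 7, so (85248/527279) = (+1)^8·(333/527279); sign now -1
reciprocity: (333/527279) = +1·(527279/333) since 333 mod 4 = 1, 527279 mod 4 = 3; sign now -1
(527279/333) = (140/333)   [reduce mod 333]
140 = 2^2·35; (2/333) = -1 since 333 mod 8 = 5, so (140/333) = (-1)^2·(35/333); sign now -1
reciprocity: (35/333) = +1·(333/35) since 35 mod 4 = 3, 333 mod 4 = 1; sign now -1
(333/35) = (18/35)   [reduce mod 35]
18 = 2^1·9; (2/35) = -1 since 35 mod 8 = 3, so (18/35) = (-1)^1·(9/35); sign now +1
reciprocity: (9/35) = +1·(35/9) since 9 mod 4 = 1, 35 mod 4 = 3; sign now +1
(35/9) = (8/9)   [reduce mod 9]
8 = 2^3·1; (2/9) = +1 since 9 mod 8 = 1, so (8/9) = (+1)^3·(1/9); sign now +1
(1/9) = 1; final value = sign = +1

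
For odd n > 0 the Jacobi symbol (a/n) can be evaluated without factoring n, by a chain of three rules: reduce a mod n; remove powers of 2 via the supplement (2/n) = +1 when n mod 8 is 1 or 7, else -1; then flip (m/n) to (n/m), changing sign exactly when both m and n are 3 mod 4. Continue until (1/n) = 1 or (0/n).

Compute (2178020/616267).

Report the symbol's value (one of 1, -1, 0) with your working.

-1

(2178020/616267): 2178020 mod 616267 = 329219, so (2178020/616267) = (329219/616267)
flip (329219/616267) -> (616267/329219): both odd, 329219 mod 4 = 3, 616267 mod 4 = 3, so the flip contributes -1; sign now -1
(616267/329219): 616267 mod 329219 = 287048, so (616267/329219) = (287048/329219)
factor out 2^3: 287048 = 2^3·35881; with 329219 mod 8 = 3, (2/329219) = -1; sign now +1; continue with (35881/329219)
flip (35881/329219) -> (329219/35881): both odd, 35881 mod 4 = 1, 329219 mod 4 = 3, so the flip contributes +1; sign now +1
(329219/35881): 329219 mod 35881 = 6290, so (329219/35881) = (6290/35881)
factor out 2^1: 6290 = 2^1·3145; with 35881 mod 8 = 1, (2/35881) = +1; sign now +1; continue with (3145/35881)
flip (3145/35881) -> (35881/3145): both odd, 3145 mod 4 = 1, 35881 mod 4 = 1, so the flip contributes +1; sign now +1
(35881/3145): 35881 mod 3145 = 1286, so (35881/3145) = (1286/3145)
factor out 2^1: 1286 = 2^1·643; with 3145 mod 8 = 1, (2/3145) = +1; sign now +1; continue with (643/3145)
flip (643/3145) -> (3145/643): both odd, 643 mod 4 = 3, 3145 mod 4 = 1, so the flip contributes +1; sign now +1
(3145/643): 3145 mod 643 = 573, so (3145/643) = (573/643)
flip (573/643) -> (643/573): both odd, 573 mod 4 = 1, 643 mod 4 = 3, so the flip contributes +1; sign now +1
(643/573): 643 mod 573 = 70, so (643/573) = (70/573)
factor out 2^1: 70 = 2^1·35; with 573 mod 8 = 5, (2/573) = -1; sign now -1; continue with (35/573)
flip (35/573) -> (573/35): both odd, 35 mod 4 = 3, 573 mod 4 = 1, so the flip contributes +1; sign now -1
(573/35): 573 mod 35 = 13, so (573/35) = (13/35)
flip (13/35) -> (35/13): both odd, 13 mod 4 = 1, 35 mod 4 = 3, so the flip contributes +1; sign now -1
(35/13): 35 mod 13 = 9, so (35/13) = (9/13)
flip (9/13) -> (13/9): both odd, 9 mod 4 = 1, 13 mod 4 = 1, so the flip contributes +1; sign now -1
(13/9): 13 mod 9 = 4, so (13/9) = (4/9)
factor out 2^2: 4 = 2^2·1; with 9 mod 8 = 1, (2/9) = +1; sign now -1; continue with (1/9)
reached (1/9) = 1, so the symbol is -1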